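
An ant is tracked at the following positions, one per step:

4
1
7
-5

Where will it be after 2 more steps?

Step-to-step displacements: -3, +6, -12; each is -2× the previous.
step 4: -5 + 24 → 19
step 5: 19 − 48 → -29

-29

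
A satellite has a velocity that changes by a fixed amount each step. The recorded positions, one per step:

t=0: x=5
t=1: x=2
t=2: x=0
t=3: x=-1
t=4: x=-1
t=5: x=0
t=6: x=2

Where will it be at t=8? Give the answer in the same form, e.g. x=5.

Successive displacements: -3, -2, -1, +0, +1, +2 — each changes by +1.
step 7: 2 + 3 → x=5
step 8: 5 + 4 → x=9

x=9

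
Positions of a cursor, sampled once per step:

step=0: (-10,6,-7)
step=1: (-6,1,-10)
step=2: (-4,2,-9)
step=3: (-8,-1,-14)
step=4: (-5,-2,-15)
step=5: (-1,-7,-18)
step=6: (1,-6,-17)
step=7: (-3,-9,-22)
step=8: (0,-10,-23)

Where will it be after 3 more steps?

(2,-17,-30)

The moves between consecutive positions are (+4,-5,-3), (+2,+1,+1), (-4,-3,-5), (+3,-1,-1), (+4,-5,-3), (+2,+1,+1), (-4,-3,-5), (+3,-1,-1); they repeat the 4-cycle [(+4,-5,-3), (+2,+1,+1), (-4,-3,-5), (+3,-1,-1)].
step 9: apply (+4,-5,-3) → (4,-15,-26)
step 10: apply (+2,+1,+1) → (6,-14,-25)
step 11: apply (-4,-3,-5) → (2,-17,-30)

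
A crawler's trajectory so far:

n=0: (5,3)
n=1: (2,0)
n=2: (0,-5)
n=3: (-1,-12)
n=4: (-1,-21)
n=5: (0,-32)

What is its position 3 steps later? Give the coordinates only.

Taking differences between consecutive positions: (-3,-3), (-2,-5), (-1,-7), (+0,-9), (+1,-11). These grow by (+1,-2) each step.
step 6: (0,-32) + (+2,-13) → (2,-45)
step 7: (2,-45) + (+3,-15) → (5,-60)
step 8: (5,-60) + (+4,-17) → (9,-77)

(9,-77)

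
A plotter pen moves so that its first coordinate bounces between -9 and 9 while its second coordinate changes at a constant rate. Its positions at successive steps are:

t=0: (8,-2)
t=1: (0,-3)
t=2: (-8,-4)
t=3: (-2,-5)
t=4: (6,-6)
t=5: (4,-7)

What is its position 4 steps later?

The first coordinate travels 8 per step and bounces off the walls at -9 and 9.
  step 6: 4 → -4
  step 7: -4 → -6
  step 8: -6 → 2
  step 9: 2 → 8
The second coordinate changes by -1 each step: at step 9 it is -11.

(8,-11)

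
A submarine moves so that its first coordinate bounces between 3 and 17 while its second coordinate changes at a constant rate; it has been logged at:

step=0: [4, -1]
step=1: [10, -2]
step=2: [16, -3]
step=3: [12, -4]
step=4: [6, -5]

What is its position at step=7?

[16, -8]

The first coordinate travels 6 per step and bounces off the walls at 3 and 17.
  step 5: 6 → 6
  step 6: 6 → 12
  step 7: 12 → 16
The second coordinate changes by -1 each step: at step 7 it is -8.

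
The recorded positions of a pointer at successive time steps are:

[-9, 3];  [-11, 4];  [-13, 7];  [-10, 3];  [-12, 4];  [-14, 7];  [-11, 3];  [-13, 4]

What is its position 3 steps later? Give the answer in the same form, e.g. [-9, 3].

Differencing gives [-2, +1], [-2, +3], [+3, -4], [-2, +1], [-2, +3], [+3, -4], [-2, +1]. This is the pattern [-2, +1], [-2, +3], [+3, -4] repeated.
step 8: apply [-2, +3] → [-15, 7]
step 9: apply [+3, -4] → [-12, 3]
step 10: apply [-2, +1] → [-14, 4]

[-14, 4]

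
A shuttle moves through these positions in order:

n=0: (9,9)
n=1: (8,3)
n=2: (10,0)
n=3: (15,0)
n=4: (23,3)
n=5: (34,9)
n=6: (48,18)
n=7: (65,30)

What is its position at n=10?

First differences are (-1,-6), (+2,-3), (+5,+0), (+8,+3), (+11,+6), (+14,+9), (+17,+12); their common second difference is (+3,+3) (constant acceleration).
step 8: (65,30) + (+20,+15) → (85,45)
step 9: (85,45) + (+23,+18) → (108,63)
step 10: (108,63) + (+26,+21) → (134,84)

(134,84)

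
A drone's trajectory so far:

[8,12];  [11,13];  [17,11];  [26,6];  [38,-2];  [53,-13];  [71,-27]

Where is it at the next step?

First differences are [+3,+1], [+6,-2], [+9,-5], [+12,-8], [+15,-11], [+18,-14]; their common second difference is [+3,-3] (constant acceleration).
step 7: [71,-27] + [+21,-17] → [92,-44]

[92,-44]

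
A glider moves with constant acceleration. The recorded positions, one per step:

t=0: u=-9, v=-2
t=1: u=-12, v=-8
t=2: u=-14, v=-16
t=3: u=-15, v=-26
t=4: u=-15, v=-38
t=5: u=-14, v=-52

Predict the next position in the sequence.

Successive displacements: (-3,-6), (-2,-8), (-1,-10), (+0,-12), (+1,-14) — each changes by (+1,-2).
step 6: u=-14, v=-52 + (+2,-16) → u=-12, v=-68

u=-12, v=-68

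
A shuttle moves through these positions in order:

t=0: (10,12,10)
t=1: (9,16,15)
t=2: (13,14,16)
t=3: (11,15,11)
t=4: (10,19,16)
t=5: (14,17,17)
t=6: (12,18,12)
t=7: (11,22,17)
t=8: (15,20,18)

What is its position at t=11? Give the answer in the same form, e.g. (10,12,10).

(16,23,19)

Differencing gives (-1,+4,+5), (+4,-2,+1), (-2,+1,-5), (-1,+4,+5), (+4,-2,+1), (-2,+1,-5), (-1,+4,+5), (+4,-2,+1). This is the pattern (-1,+4,+5), (+4,-2,+1), (-2,+1,-5) repeated.
step 9: apply (-2,+1,-5) → (13,21,13)
step 10: apply (-1,+4,+5) → (12,25,18)
step 11: apply (+4,-2,+1) → (16,23,19)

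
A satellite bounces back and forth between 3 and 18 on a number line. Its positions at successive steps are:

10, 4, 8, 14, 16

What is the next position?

The value reflects between 3 and 18, moving 6 per step.
  step 5: 16 → 10

10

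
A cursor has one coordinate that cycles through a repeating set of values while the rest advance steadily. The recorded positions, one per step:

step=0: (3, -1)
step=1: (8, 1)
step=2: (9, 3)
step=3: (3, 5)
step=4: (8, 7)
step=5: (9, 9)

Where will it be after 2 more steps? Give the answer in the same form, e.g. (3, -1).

First: cycles through 3, 8, 9 every 3 steps. Step 7 lands at position 1 of the cycle → 8.
Second: linear, +2 per step → 13 at step 7.

(8, 13)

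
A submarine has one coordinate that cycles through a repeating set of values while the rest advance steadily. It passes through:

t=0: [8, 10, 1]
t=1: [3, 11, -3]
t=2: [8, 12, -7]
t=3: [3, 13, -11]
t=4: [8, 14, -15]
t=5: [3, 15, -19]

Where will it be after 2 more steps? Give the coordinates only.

[3, 17, -27]

First: cycles through 8, 3 every 2 steps. Step 7 lands at position 1 of the cycle → 3.
Second: linear, +1 per step → 17 at step 7.
Third: linear, -4 per step → -27 at step 7.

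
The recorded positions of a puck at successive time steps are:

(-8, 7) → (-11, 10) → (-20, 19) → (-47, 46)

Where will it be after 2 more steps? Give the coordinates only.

(-371, 370)

Consecutive displacements (-3, +3), (-9, +9), (-27, +27) scale by a factor of 3 each step.
step 4: (-47, 46) + (-81, +81) → (-128, 127)
step 5: (-128, 127) + (-243, +243) → (-371, 370)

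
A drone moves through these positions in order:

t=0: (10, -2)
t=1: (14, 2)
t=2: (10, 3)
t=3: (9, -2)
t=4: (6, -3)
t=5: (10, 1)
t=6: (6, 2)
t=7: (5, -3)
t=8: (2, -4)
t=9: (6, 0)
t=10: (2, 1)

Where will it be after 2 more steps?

(-2, -5)

The moves between consecutive positions are (+4, +4), (-4, +1), (-1, -5), (-3, -1), (+4, +4), (-4, +1), (-1, -5), (-3, -1), (+4, +4), (-4, +1); they repeat the 4-cycle [(+4, +4), (-4, +1), (-1, -5), (-3, -1)].
step 11: apply (-1, -5) → (1, -4)
step 12: apply (-3, -1) → (-2, -5)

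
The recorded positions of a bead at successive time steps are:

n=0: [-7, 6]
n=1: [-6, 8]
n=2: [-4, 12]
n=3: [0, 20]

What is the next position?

Step-to-step displacements: [+1, +2], [+2, +4], [+4, +8]; each is 2× the previous.
step 4: [0, 20] + [+8, +16] → [8, 36]

[8, 36]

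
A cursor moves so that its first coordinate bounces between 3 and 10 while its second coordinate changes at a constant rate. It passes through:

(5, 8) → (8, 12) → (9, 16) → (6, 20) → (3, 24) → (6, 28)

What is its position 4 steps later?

The first coordinate reflects between 3 and 10, moving 3 per step.
  step 6: 6 → 9
  step 7: 9 → 8
  step 8: 8 → 5
  step 9: 5 → 4
The second coordinate changes by +4 each step: at step 9 it is 44.

(4, 44)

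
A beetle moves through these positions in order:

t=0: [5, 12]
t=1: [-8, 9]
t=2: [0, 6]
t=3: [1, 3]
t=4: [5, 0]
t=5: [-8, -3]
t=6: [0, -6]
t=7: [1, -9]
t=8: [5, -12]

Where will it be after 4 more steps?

[5, -24]

First: cycles through 5, -8, 0, 1 every 4 steps. Step 12 lands at position 0 of the cycle → 5.
Second: linear, -3 per step → -24 at step 12.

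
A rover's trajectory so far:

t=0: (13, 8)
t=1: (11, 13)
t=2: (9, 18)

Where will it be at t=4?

(5, 28)

The position changes by (-2, +5) every step.
step 3: (9, 18) + (-2, +5) → (7, 23)
step 4: (7, 23) + (-2, +5) → (5, 28)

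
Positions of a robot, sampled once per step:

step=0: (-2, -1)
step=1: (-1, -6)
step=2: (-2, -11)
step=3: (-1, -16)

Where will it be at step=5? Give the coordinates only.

First: cycles through -2, -1 every 2 steps. Step 5 lands at position 1 of the cycle → -1.
Second: linear, -5 per step → -26 at step 5.

(-1, -26)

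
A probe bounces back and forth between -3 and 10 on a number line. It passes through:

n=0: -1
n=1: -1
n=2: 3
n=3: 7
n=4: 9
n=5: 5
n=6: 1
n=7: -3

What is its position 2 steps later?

The value travels 4 per step and bounces off the walls at -3 and 10.
  step 8: -3 → 1
  step 9: 1 → 5

5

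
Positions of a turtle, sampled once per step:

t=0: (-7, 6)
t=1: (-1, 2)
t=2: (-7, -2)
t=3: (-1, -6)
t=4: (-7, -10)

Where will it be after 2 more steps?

(-7, -18)

First: cycles through -7, -1 every 2 steps. Step 6 lands at position 0 of the cycle → -7.
Second: linear, -4 per step → -18 at step 6.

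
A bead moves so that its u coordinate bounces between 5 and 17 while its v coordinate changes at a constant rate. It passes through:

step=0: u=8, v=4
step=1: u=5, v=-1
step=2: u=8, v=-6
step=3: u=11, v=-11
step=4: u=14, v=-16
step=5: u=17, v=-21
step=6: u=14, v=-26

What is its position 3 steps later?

The u coordinate reflects between 5 and 17, moving 3 per step.
  step 7: 14 → 11
  step 8: 11 → 8
  step 9: 8 → 5
The v coordinate changes by -5 each step: at step 9 it is -41.

u=5, v=-41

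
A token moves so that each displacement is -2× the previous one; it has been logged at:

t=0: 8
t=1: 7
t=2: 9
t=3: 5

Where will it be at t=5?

-3

Step-to-step displacements: -1, +2, -4; each is -2× the previous.
step 4: 5 + 8 → 13
step 5: 13 − 16 → -3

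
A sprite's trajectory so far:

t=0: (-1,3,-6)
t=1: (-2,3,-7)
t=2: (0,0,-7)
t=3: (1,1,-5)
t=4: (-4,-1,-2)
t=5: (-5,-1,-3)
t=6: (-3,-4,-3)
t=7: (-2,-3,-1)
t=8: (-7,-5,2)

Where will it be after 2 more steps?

Step-to-step displacements: (-1,+0,-1), (+2,-3,+0), (+1,+1,+2), (-5,-2,+3), (-1,+0,-1), (+2,-3,+0), (+1,+1,+2), (-5,-2,+3) — a repeating cycle of length 4.
step 9: apply (-1,+0,-1) → (-8,-5,1)
step 10: apply (+2,-3,+0) → (-6,-8,1)

(-6,-8,1)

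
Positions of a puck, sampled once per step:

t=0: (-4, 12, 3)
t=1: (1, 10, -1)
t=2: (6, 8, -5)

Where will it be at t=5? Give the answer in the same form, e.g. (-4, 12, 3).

(21, 2, -17)

The position changes by (+5, -2, -4) every step.
step 3: (6, 8, -5) + (+5, -2, -4) → (11, 6, -9)
step 4: (11, 6, -9) + (+5, -2, -4) → (16, 4, -13)
step 5: (16, 4, -13) + (+5, -2, -4) → (21, 2, -17)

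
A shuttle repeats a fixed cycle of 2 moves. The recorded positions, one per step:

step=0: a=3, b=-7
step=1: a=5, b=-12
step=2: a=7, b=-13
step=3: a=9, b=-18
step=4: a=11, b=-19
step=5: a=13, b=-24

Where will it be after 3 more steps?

a=19, b=-31

Step-to-step displacements: (+2, -5), (+2, -1), (+2, -5), (+2, -1), (+2, -5) — a repeating cycle of length 2.
step 6: apply (+2, -1) → a=15, b=-25
step 7: apply (+2, -5) → a=17, b=-30
step 8: apply (+2, -1) → a=19, b=-31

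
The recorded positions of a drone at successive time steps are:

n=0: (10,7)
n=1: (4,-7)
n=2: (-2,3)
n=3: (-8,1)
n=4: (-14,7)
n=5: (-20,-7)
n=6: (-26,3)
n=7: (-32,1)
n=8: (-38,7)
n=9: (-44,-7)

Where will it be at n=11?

(-56,1)

The first coordinate changes by -6 each step, so at step 11 it is 10 + 11·(-6) = -56.
The second coordinate repeats the cycle [7, -7, 3, 1] with period 4; step 11 mod 4 = 3, giving 1.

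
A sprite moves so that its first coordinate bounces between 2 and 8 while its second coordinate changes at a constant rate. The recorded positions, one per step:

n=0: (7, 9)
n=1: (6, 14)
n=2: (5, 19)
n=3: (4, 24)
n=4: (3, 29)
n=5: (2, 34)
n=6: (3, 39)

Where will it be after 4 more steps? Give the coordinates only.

(7, 59)

The first coordinate travels 1 per step and bounces off the walls at 2 and 8.
  step 7: 3 → 4
  step 8: 4 → 5
  step 9: 5 → 6
  step 10: 6 → 7
The second coordinate changes by +5 each step: at step 10 it is 59.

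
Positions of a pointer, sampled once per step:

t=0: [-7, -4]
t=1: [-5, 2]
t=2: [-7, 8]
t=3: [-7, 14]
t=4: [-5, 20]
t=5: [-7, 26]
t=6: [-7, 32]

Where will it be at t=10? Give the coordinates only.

The first coordinate repeats the cycle [-7, -5, -7] with period 3; step 10 mod 3 = 1, giving -5.
The second coordinate changes by +6 each step, so at step 10 it is -4 + 10·(6) = 56.

[-5, 56]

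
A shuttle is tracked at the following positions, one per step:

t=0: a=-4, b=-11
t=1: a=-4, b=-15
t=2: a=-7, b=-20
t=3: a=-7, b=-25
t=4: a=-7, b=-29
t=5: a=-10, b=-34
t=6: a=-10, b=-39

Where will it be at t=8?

Step-to-step displacements: (+0, -4), (-3, -5), (+0, -5), (+0, -4), (-3, -5), (+0, -5) — a repeating cycle of length 3.
step 7: apply (+0, -4) → a=-10, b=-43
step 8: apply (-3, -5) → a=-13, b=-48

a=-13, b=-48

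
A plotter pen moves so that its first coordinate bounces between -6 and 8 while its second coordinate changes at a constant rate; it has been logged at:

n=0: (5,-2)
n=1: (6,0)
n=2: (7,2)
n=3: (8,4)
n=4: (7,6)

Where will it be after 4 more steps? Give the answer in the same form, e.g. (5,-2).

(3,14)

The first coordinate reflects between -6 and 8, moving 1 per step.
  step 5: 7 → 6
  step 6: 6 → 5
  step 7: 5 → 4
  step 8: 4 → 3
The second coordinate changes by +2 each step: at step 8 it is 14.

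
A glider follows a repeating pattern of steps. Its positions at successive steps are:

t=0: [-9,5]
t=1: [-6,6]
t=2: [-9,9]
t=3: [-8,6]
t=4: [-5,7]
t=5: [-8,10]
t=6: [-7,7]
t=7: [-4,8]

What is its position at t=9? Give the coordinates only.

[-6,8]

The moves between consecutive positions are [+3,+1], [-3,+3], [+1,-3], [+3,+1], [-3,+3], [+1,-3], [+3,+1]; they repeat the 3-cycle [[+3,+1], [-3,+3], [+1,-3]].
step 8: apply [-3,+3] → [-7,11]
step 9: apply [+1,-3] → [-6,8]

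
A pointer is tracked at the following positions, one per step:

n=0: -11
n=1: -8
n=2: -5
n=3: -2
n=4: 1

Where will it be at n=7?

The position changes by +3 every step.
step 5: 1 + 3 → 4
step 6: 4 + 3 → 7
step 7: 7 + 3 → 10

10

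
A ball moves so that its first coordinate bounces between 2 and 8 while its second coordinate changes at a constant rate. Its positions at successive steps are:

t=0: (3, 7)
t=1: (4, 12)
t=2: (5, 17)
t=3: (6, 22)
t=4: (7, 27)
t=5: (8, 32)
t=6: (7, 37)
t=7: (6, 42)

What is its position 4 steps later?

The first coordinate travels 1 per step and bounces off the walls at 2 and 8.
  step 8: 6 → 5
  step 9: 5 → 4
  step 10: 4 → 3
  step 11: 3 → 2
The second coordinate changes by +5 each step: at step 11 it is 62.

(2, 62)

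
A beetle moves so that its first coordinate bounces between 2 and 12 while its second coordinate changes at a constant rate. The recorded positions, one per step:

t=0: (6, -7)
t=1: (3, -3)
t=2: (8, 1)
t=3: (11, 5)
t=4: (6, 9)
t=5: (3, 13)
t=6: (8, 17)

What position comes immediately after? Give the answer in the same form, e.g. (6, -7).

(11, 21)

The first coordinate travels 5 per step and bounces off the walls at 2 and 12.
  step 7: 8 → 11
The second coordinate changes by +4 each step: at step 7 it is 21.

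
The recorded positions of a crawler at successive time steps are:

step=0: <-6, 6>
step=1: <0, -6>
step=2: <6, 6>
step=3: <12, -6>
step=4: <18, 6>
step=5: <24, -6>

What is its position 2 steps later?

The first coordinate changes by +6 each step, so at step 7 it is -6 + 7·(6) = 36.
The second coordinate repeats the cycle [6, -6] with period 2; step 7 mod 2 = 1, giving -6.

<36, -6>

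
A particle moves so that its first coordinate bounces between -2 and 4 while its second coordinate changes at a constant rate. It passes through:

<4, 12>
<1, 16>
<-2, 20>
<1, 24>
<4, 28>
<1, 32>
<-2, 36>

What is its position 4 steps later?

The first coordinate reflects between -2 and 4, moving 3 per step.
  step 7: -2 → 1
  step 8: 1 → 4
  step 9: 4 → 1
  step 10: 1 → -2
The second coordinate changes by +4 each step: at step 10 it is 52.

<-2, 52>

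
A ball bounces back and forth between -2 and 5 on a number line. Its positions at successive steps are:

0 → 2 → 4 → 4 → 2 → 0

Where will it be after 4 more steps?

4

The value travels 2 per step and bounces off the walls at -2 and 5.
  step 6: 0 → -2
  step 7: -2 → 0
  step 8: 0 → 2
  step 9: 2 → 4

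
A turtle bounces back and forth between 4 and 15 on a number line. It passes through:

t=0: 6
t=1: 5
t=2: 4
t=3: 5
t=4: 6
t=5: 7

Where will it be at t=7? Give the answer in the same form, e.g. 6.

9

The value travels 1 per step and bounces off the walls at 4 and 15.
  step 6: 7 → 8
  step 7: 8 → 9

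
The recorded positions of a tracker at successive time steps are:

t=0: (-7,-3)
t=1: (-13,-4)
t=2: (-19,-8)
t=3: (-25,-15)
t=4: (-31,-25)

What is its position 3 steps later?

First differences are (-6,-1), (-6,-4), (-6,-7), (-6,-10); their common second difference is (+0,-3) (constant acceleration).
step 5: (-31,-25) + (-6,-13) → (-37,-38)
step 6: (-37,-38) + (-6,-16) → (-43,-54)
step 7: (-43,-54) + (-6,-19) → (-49,-73)

(-49,-73)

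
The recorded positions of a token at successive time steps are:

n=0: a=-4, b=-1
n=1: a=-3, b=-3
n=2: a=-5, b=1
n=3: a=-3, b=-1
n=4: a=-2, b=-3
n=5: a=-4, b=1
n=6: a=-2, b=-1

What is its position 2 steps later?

The moves between consecutive positions are (+1, -2), (-2, +4), (+2, -2), (+1, -2), (-2, +4), (+2, -2); they repeat the 3-cycle [(+1, -2), (-2, +4), (+2, -2)].
step 7: apply (+1, -2) → a=-1, b=-3
step 8: apply (-2, +4) → a=-3, b=1

a=-3, b=1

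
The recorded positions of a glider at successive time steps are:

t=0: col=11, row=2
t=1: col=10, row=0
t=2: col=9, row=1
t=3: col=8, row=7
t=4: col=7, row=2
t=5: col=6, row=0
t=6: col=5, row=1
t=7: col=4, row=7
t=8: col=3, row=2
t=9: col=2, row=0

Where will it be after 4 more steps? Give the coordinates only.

col=-2, row=0

The col coordinate changes by -1 each step, so at step 13 it is 11 + 13·(-1) = -2.
The row coordinate repeats the cycle [2, 0, 1, 7] with period 4; step 13 mod 4 = 1, giving 0.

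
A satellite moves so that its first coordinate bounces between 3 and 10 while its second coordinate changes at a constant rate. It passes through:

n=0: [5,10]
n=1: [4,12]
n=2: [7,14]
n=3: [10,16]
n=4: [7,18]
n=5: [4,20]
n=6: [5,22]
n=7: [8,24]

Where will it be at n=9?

[6,28]

The first coordinate travels 3 per step and bounces off the walls at 3 and 10.
  step 8: 8 → 9
  step 9: 9 → 6
The second coordinate changes by +2 each step: at step 9 it is 28.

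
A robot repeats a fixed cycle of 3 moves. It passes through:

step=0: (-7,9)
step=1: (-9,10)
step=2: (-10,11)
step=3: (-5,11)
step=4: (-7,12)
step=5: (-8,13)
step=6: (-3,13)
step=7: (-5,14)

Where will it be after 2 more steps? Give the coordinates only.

(-1,15)

The moves between consecutive positions are (-2,+1), (-1,+1), (+5,+0), (-2,+1), (-1,+1), (+5,+0), (-2,+1); they repeat the 3-cycle [(-2,+1), (-1,+1), (+5,+0)].
step 8: apply (-1,+1) → (-6,15)
step 9: apply (+5,+0) → (-1,15)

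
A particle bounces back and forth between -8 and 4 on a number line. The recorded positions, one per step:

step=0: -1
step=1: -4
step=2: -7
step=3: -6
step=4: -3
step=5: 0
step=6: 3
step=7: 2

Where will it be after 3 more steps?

-7

The value travels 3 per step and bounces off the walls at -8 and 4.
  step 8: 2 → -1
  step 9: -1 → -4
  step 10: -4 → -7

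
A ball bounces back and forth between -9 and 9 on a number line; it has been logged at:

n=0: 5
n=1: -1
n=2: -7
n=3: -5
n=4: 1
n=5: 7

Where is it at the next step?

5

The value reflects between -9 and 9, moving 6 per step.
  step 6: 7 → 5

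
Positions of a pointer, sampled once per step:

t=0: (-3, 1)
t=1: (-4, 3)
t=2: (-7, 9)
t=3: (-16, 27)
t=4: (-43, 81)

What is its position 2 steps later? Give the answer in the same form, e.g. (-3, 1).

(-367, 729)

Consecutive displacements (-1, +2), (-3, +6), (-9, +18), (-27, +54) scale by a factor of 3 each step.
step 5: (-43, 81) + (-81, +162) → (-124, 243)
step 6: (-124, 243) + (-243, +486) → (-367, 729)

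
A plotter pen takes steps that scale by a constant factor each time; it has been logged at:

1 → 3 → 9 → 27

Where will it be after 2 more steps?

243

The jumps are +2, +6, +18 — a geometric progression with ratio 3.
step 4: 27 + 54 → 81
step 5: 81 + 162 → 243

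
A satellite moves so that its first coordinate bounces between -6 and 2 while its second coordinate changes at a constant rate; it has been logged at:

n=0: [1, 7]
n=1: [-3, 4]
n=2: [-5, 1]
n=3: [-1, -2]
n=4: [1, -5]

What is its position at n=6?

[-5, -11]

The first coordinate reflects between -6 and 2, moving 4 per step.
  step 5: 1 → -3
  step 6: -3 → -5
The second coordinate changes by -3 each step: at step 6 it is -11.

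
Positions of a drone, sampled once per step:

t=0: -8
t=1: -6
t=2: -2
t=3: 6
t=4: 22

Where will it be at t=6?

118

Step-to-step displacements: +2, +4, +8, +16; each is 2× the previous.
step 5: 22 + 32 → 54
step 6: 54 + 64 → 118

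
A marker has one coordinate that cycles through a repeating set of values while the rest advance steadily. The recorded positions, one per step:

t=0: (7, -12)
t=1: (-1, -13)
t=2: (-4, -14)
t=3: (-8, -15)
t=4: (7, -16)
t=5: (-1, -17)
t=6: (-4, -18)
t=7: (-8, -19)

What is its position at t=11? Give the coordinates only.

First: cycles through 7, -1, -4, -8 every 4 steps. Step 11 lands at position 3 of the cycle → -8.
Second: linear, -1 per step → -23 at step 11.

(-8, -23)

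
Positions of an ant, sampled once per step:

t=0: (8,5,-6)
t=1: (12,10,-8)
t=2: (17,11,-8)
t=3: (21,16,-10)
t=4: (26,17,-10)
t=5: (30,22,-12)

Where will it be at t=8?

(44,29,-14)

Differencing gives (+4,+5,-2), (+5,+1,+0), (+4,+5,-2), (+5,+1,+0), (+4,+5,-2). This is the pattern (+4,+5,-2), (+5,+1,+0) repeated.
step 6: apply (+5,+1,+0) → (35,23,-12)
step 7: apply (+4,+5,-2) → (39,28,-14)
step 8: apply (+5,+1,+0) → (44,29,-14)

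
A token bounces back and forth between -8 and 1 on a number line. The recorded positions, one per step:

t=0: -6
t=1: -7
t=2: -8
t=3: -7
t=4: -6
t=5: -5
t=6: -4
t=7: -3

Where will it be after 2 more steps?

-1

The value travels 1 per step and bounces off the walls at -8 and 1.
  step 8: -3 → -2
  step 9: -2 → -1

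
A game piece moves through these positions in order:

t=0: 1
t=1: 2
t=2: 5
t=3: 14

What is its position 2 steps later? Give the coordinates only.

122

Consecutive displacements +1, +3, +9 scale by a factor of 3 each step.
step 4: 14 + 27 → 41
step 5: 41 + 81 → 122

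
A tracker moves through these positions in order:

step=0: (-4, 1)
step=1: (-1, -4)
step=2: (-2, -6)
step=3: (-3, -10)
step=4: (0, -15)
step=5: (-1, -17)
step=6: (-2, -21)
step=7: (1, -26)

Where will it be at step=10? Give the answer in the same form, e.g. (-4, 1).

(2, -37)

The moves between consecutive positions are (+3, -5), (-1, -2), (-1, -4), (+3, -5), (-1, -2), (-1, -4), (+3, -5); they repeat the 3-cycle [(+3, -5), (-1, -2), (-1, -4)].
step 8: apply (-1, -2) → (0, -28)
step 9: apply (-1, -4) → (-1, -32)
step 10: apply (+3, -5) → (2, -37)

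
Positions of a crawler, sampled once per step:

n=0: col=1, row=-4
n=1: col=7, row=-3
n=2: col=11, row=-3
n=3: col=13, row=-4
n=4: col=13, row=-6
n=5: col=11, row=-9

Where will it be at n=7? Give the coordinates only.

col=1, row=-18

First differences are (+6, +1), (+4, +0), (+2, -1), (+0, -2), (-2, -3); their common second difference is (-2, -1) (constant acceleration).
step 6: col=11, row=-9 + (-4, -4) → col=7, row=-13
step 7: col=7, row=-13 + (-6, -5) → col=1, row=-18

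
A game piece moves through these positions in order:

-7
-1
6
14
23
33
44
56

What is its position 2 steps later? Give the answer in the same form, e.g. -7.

Successive displacements: +6, +7, +8, +9, +10, +11, +12 — each changes by +1.
step 8: 56 + 13 → 69
step 9: 69 + 14 → 83

83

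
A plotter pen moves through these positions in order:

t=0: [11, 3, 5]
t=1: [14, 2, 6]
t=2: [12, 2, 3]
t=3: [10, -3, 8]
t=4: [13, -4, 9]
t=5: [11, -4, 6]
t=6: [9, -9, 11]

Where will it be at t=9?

Differencing gives [+3, -1, +1], [-2, +0, -3], [-2, -5, +5], [+3, -1, +1], [-2, +0, -3], [-2, -5, +5]. This is the pattern [+3, -1, +1], [-2, +0, -3], [-2, -5, +5] repeated.
step 7: apply [+3, -1, +1] → [12, -10, 12]
step 8: apply [-2, +0, -3] → [10, -10, 9]
step 9: apply [-2, -5, +5] → [8, -15, 14]

[8, -15, 14]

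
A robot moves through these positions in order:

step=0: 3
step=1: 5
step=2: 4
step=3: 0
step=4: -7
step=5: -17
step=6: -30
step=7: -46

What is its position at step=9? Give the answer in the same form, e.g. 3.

Successive displacements: +2, -1, -4, -7, -10, -13, -16 — each changes by -3.
step 8: -46 − 19 → -65
step 9: -65 − 22 → -87

-87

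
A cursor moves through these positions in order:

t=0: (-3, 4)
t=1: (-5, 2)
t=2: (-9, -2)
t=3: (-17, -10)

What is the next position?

The jumps are (-2, -2), (-4, -4), (-8, -8) — a geometric progression with ratio 2.
step 4: (-17, -10) + (-16, -16) → (-33, -26)

(-33, -26)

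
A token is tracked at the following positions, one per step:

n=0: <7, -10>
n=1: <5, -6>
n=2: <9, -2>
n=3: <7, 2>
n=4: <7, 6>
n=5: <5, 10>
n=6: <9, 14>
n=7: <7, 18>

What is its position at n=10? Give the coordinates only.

<9, 30>

First: cycles through 7, 5, 9, 7 every 4 steps. Step 10 lands at position 2 of the cycle → 9.
Second: linear, +4 per step → 30 at step 10.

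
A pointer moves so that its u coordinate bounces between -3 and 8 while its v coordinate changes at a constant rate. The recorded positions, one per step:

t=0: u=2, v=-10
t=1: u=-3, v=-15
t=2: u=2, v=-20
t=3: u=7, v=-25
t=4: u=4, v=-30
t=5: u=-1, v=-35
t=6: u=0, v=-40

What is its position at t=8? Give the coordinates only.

u=6, v=-50

The u coordinate reflects between -3 and 8, moving 5 per step.
  step 7: 0 → 5
  step 8: 5 → 6
The v coordinate changes by -5 each step: at step 8 it is -50.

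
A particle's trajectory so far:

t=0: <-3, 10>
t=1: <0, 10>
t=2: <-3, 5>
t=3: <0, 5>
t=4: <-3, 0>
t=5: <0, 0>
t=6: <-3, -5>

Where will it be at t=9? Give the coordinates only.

<0, -10>

Differencing gives <+3, +0>, <-3, -5>, <+3, +0>, <-3, -5>, <+3, +0>, <-3, -5>. This is the pattern <+3, +0>, <-3, -5> repeated.
step 7: apply <+3, +0> → <0, -5>
step 8: apply <-3, -5> → <-3, -10>
step 9: apply <+3, +0> → <0, -10>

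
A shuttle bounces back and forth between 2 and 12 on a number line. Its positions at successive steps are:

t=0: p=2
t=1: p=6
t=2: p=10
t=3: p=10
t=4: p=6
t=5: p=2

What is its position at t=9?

p=6

The value reflects between 2 and 12, moving 4 per step.
  step 6: 2 → 6
  step 7: 6 → 10
  step 8: 10 → 10
  step 9: 10 → 6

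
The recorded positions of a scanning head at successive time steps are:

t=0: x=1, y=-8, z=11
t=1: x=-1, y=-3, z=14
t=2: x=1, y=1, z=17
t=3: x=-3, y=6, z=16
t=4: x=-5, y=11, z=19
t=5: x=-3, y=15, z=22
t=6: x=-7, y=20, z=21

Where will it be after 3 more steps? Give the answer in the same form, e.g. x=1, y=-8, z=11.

x=-11, y=34, z=26

The moves between consecutive positions are (-2, +5, +3), (+2, +4, +3), (-4, +5, -1), (-2, +5, +3), (+2, +4, +3), (-4, +5, -1); they repeat the 3-cycle [(-2, +5, +3), (+2, +4, +3), (-4, +5, -1)].
step 7: apply (-2, +5, +3) → x=-9, y=25, z=24
step 8: apply (+2, +4, +3) → x=-7, y=29, z=27
step 9: apply (-4, +5, -1) → x=-11, y=34, z=26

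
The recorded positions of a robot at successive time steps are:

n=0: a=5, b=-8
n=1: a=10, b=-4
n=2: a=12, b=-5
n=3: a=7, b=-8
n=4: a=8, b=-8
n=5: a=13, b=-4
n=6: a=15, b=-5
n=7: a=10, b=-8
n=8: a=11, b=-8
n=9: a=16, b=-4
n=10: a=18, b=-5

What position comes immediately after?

The moves between consecutive positions are (+5,+4), (+2,-1), (-5,-3), (+1,+0), (+5,+4), (+2,-1), (-5,-3), (+1,+0), (+5,+4), (+2,-1); they repeat the 4-cycle [(+5,+4), (+2,-1), (-5,-3), (+1,+0)].
step 11: apply (-5,-3) → a=13, b=-8

a=13, b=-8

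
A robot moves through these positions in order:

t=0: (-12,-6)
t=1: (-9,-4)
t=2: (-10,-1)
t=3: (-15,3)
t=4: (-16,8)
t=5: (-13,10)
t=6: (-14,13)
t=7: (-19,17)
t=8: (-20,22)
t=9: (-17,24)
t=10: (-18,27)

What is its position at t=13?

(-21,38)

The moves between consecutive positions are (+3,+2), (-1,+3), (-5,+4), (-1,+5), (+3,+2), (-1,+3), (-5,+4), (-1,+5), (+3,+2), (-1,+3); they repeat the 4-cycle [(+3,+2), (-1,+3), (-5,+4), (-1,+5)].
step 11: apply (-5,+4) → (-23,31)
step 12: apply (-1,+5) → (-24,36)
step 13: apply (+3,+2) → (-21,38)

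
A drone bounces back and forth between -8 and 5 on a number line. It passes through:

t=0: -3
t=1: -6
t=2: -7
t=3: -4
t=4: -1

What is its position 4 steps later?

-1

The value travels 3 per step and bounces off the walls at -8 and 5.
  step 5: -1 → 2
  step 6: 2 → 5
  step 7: 5 → 2
  step 8: 2 → -1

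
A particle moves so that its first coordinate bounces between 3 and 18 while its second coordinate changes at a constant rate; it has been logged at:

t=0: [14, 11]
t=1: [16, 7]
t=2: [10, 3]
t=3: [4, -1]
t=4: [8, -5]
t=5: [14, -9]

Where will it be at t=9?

[8, -25]

The first coordinate reflects between 3 and 18, moving 6 per step.
  step 6: 14 → 16
  step 7: 16 → 10
  step 8: 10 → 4
  step 9: 4 → 8
The second coordinate changes by -4 each step: at step 9 it is -25.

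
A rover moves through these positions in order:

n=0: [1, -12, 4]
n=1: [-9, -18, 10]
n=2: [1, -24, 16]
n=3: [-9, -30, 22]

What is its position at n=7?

First: cycles through 1, -9 every 2 steps. Step 7 lands at position 1 of the cycle → -9.
Second: linear, -6 per step → -54 at step 7.
Third: linear, +6 per step → 46 at step 7.

[-9, -54, 46]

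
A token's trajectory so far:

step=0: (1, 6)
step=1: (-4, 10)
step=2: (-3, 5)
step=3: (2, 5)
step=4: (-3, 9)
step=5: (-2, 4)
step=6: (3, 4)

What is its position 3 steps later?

Differencing gives (-5, +4), (+1, -5), (+5, +0), (-5, +4), (+1, -5), (+5, +0). This is the pattern (-5, +4), (+1, -5), (+5, +0) repeated.
step 7: apply (-5, +4) → (-2, 8)
step 8: apply (+1, -5) → (-1, 3)
step 9: apply (+5, +0) → (4, 3)

(4, 3)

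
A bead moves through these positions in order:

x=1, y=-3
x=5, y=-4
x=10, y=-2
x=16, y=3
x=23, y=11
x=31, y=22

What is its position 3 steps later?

Successive displacements: (+4,-1), (+5,+2), (+6,+5), (+7,+8), (+8,+11) — each changes by (+1,+3).
step 6: x=31, y=22 + (+9,+14) → x=40, y=36
step 7: x=40, y=36 + (+10,+17) → x=50, y=53
step 8: x=50, y=53 + (+11,+20) → x=61, y=73

x=61, y=73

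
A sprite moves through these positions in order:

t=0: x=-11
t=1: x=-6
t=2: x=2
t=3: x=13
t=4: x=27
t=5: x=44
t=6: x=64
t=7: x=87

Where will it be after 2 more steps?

First differences are +5, +8, +11, +14, +17, +20, +23; their common second difference is +3 (constant acceleration).
step 8: 87 + 26 → x=113
step 9: 113 + 29 → x=142

x=142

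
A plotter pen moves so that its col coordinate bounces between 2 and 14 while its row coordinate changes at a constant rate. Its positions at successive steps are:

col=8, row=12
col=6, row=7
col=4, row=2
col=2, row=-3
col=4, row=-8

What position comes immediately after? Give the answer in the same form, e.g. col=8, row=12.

col=6, row=-13

The col coordinate reflects between 2 and 14, moving 2 per step.
  step 5: 4 → 6
The row coordinate changes by -5 each step: at step 5 it is -13.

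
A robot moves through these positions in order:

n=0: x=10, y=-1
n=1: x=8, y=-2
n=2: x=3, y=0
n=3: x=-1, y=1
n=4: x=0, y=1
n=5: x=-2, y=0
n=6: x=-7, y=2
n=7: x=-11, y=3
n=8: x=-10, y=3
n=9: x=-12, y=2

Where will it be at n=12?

x=-20, y=5

Step-to-step displacements: (-2, -1), (-5, +2), (-4, +1), (+1, +0), (-2, -1), (-5, +2), (-4, +1), (+1, +0), (-2, -1) — a repeating cycle of length 4.
step 10: apply (-5, +2) → x=-17, y=4
step 11: apply (-4, +1) → x=-21, y=5
step 12: apply (+1, +0) → x=-20, y=5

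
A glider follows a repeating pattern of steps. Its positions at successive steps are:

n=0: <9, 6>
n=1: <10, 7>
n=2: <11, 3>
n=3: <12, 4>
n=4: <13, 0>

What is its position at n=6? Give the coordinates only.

Step-to-step displacements: <+1, +1>, <+1, -4>, <+1, +1>, <+1, -4> — a repeating cycle of length 2.
step 5: apply <+1, +1> → <14, 1>
step 6: apply <+1, -4> → <15, -3>

<15, -3>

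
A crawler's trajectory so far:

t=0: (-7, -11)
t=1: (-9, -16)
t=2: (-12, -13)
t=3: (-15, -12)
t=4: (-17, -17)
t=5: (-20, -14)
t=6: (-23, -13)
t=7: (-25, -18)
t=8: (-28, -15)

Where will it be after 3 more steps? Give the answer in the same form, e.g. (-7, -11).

(-36, -16)

The moves between consecutive positions are (-2, -5), (-3, +3), (-3, +1), (-2, -5), (-3, +3), (-3, +1), (-2, -5), (-3, +3); they repeat the 3-cycle [(-2, -5), (-3, +3), (-3, +1)].
step 9: apply (-3, +1) → (-31, -14)
step 10: apply (-2, -5) → (-33, -19)
step 11: apply (-3, +3) → (-36, -16)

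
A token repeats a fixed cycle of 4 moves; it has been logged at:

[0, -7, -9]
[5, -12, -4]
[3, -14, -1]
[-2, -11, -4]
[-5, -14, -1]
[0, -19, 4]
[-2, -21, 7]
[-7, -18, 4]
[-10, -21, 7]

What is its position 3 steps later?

[-12, -25, 12]

Differencing gives [+5, -5, +5], [-2, -2, +3], [-5, +3, -3], [-3, -3, +3], [+5, -5, +5], [-2, -2, +3], [-5, +3, -3], [-3, -3, +3]. This is the pattern [+5, -5, +5], [-2, -2, +3], [-5, +3, -3], [-3, -3, +3] repeated.
step 9: apply [+5, -5, +5] → [-5, -26, 12]
step 10: apply [-2, -2, +3] → [-7, -28, 15]
step 11: apply [-5, +3, -3] → [-12, -25, 12]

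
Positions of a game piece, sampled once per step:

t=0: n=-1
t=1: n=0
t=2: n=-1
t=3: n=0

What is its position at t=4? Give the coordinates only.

n=-1

The jumps are +1, -1, +1 — a geometric progression with ratio -1.
step 4: 0 − 1 → n=-1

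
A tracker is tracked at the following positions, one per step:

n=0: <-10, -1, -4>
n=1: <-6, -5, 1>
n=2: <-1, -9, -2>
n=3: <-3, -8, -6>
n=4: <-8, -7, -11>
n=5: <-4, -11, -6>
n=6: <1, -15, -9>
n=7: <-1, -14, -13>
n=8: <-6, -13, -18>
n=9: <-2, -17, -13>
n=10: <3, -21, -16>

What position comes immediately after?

<1, -20, -20>

Differencing gives <+4, -4, +5>, <+5, -4, -3>, <-2, +1, -4>, <-5, +1, -5>, <+4, -4, +5>, <+5, -4, -3>, <-2, +1, -4>, <-5, +1, -5>, <+4, -4, +5>, <+5, -4, -3>. This is the pattern <+4, -4, +5>, <+5, -4, -3>, <-2, +1, -4>, <-5, +1, -5> repeated.
step 11: apply <-2, +1, -4> → <1, -20, -20>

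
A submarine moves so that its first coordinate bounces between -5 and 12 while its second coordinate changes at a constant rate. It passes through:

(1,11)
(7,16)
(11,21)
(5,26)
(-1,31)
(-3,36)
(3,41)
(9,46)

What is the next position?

The first coordinate reflects between -5 and 12, moving 6 per step.
  step 8: 9 → 9
The second coordinate changes by +5 each step: at step 8 it is 51.

(9,51)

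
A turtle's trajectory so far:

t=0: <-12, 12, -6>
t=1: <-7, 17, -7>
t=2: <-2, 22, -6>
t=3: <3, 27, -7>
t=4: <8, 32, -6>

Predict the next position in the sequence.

The first coordinate changes by +5 each step, so at step 5 it is -12 + 5·(5) = 13.
The second coordinate changes by +5 each step, so at step 5 it is 12 + 5·(5) = 37.
The third coordinate repeats the cycle [-6, -7] with period 2; step 5 mod 2 = 1, giving -7.

<13, 37, -7>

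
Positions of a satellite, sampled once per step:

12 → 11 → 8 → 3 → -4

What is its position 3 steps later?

-37

Taking differences between consecutive positions: -1, -3, -5, -7. These grow by -2 each step.
step 5: -4 − 9 → -13
step 6: -13 − 11 → -24
step 7: -24 − 13 → -37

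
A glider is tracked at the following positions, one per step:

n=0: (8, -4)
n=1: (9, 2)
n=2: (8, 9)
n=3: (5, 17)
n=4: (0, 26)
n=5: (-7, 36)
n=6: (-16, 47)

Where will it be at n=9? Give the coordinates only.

(-55, 86)

First differences are (+1, +6), (-1, +7), (-3, +8), (-5, +9), (-7, +10), (-9, +11); their common second difference is (-2, +1) (constant acceleration).
step 7: (-16, 47) + (-11, +12) → (-27, 59)
step 8: (-27, 59) + (-13, +13) → (-40, 72)
step 9: (-40, 72) + (-15, +14) → (-55, 86)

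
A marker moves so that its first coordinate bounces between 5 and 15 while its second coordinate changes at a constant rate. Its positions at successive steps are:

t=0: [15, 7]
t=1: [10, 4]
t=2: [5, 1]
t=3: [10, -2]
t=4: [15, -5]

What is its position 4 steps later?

[15, -17]

The first coordinate travels 5 per step and bounces off the walls at 5 and 15.
  step 5: 15 → 10
  step 6: 10 → 5
  step 7: 5 → 10
  step 8: 10 → 15
The second coordinate changes by -3 each step: at step 8 it is -17.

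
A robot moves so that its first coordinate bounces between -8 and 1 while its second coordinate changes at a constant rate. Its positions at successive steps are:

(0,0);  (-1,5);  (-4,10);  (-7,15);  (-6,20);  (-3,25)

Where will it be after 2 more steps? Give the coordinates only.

The first coordinate travels 3 per step and bounces off the walls at -8 and 1.
  step 6: -3 → 0
  step 7: 0 → -1
The second coordinate changes by +5 each step: at step 7 it is 35.

(-1,35)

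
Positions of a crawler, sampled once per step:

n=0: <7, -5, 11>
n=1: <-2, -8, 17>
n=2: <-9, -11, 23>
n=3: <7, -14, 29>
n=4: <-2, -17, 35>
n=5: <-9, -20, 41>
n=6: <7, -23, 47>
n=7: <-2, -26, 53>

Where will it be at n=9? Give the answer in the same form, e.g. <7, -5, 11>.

The first coordinate repeats the cycle [7, -2, -9] with period 3; step 9 mod 3 = 0, giving 7.
The second coordinate changes by -3 each step, so at step 9 it is -5 + 9·(-3) = -32.
The third coordinate changes by +6 each step, so at step 9 it is 11 + 9·(6) = 65.

<7, -32, 65>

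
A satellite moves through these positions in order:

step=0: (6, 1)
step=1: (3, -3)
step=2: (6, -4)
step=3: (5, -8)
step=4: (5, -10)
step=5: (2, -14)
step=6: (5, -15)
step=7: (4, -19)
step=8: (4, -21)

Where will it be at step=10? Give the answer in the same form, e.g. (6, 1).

(4, -26)

Differencing gives (-3, -4), (+3, -1), (-1, -4), (+0, -2), (-3, -4), (+3, -1), (-1, -4), (+0, -2). This is the pattern (-3, -4), (+3, -1), (-1, -4), (+0, -2) repeated.
step 9: apply (-3, -4) → (1, -25)
step 10: apply (+3, -1) → (4, -26)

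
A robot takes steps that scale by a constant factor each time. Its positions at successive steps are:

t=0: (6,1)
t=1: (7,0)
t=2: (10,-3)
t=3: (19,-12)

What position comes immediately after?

(46,-39)

Consecutive displacements (+1,-1), (+3,-3), (+9,-9) scale by a factor of 3 each step.
step 4: (19,-12) + (+27,-27) → (46,-39)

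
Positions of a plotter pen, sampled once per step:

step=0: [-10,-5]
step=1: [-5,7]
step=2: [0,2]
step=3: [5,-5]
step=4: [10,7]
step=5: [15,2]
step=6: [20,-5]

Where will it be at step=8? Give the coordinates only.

The first coordinate changes by +5 each step, so at step 8 it is -10 + 8·(5) = 30.
The second coordinate repeats the cycle [-5, 7, 2] with period 3; step 8 mod 3 = 2, giving 2.

[30,2]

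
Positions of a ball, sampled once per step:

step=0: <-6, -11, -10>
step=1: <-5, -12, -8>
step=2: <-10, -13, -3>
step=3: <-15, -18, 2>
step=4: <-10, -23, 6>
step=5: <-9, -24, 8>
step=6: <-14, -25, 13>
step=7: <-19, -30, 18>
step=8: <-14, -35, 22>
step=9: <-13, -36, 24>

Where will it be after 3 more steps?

Step-to-step displacements: <+1, -1, +2>, <-5, -1, +5>, <-5, -5, +5>, <+5, -5, +4>, <+1, -1, +2>, <-5, -1, +5>, <-5, -5, +5>, <+5, -5, +4>, <+1, -1, +2> — a repeating cycle of length 4.
step 10: apply <-5, -1, +5> → <-18, -37, 29>
step 11: apply <-5, -5, +5> → <-23, -42, 34>
step 12: apply <+5, -5, +4> → <-18, -47, 38>

<-18, -47, 38>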